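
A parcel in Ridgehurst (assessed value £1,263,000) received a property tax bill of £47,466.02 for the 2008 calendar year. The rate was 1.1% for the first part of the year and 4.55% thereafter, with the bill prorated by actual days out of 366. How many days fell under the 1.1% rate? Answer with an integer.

84 days

Let d = days at the first rate; then 366 − d days at the second rate.
£1,263,000 × [1.1%·d + 4.55%·(366−d)] / 366 = £47,466.02
Solving gives d = 84, so the new rate took effect on March 25, 2008.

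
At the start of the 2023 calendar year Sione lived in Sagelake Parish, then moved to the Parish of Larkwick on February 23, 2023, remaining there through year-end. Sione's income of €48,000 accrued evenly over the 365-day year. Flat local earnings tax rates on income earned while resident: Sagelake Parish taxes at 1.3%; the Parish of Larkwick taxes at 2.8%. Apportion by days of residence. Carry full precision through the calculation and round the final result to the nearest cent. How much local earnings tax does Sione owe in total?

Sagelake Parish, January 1 – February 22, 2023: 53 days → €48,000 × 1.3% × 53/365 = €90.6082
The Parish of Larkwick, February 23 – December 31, 2023: 312 days → €48,000 × 2.8% × 312/365 = €1,148.8438
Total = €1,239.4521

€1,239.45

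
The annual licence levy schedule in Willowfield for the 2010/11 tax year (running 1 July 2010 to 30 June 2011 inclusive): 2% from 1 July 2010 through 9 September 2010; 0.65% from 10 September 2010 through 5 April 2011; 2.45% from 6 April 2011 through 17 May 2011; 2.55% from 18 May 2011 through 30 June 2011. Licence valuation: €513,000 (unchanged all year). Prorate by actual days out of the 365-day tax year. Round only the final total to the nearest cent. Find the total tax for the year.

1 July – 9 September 2010: 71 days at 2% → €513,000 × 2% × 71/365 = €1,995.7808
10 September 2010 – 5 April 2011: 208 days at 0.65% → €513,000 × 0.65% × 208/365 = €1,900.2082
6 April – 17 May 2011: 42 days at 2.45% → €513,000 × 2.45% × 42/365 = €1,446.2384
18 May – 30 June 2011: 44 days at 2.55% → €513,000 × 2.55% × 44/365 = €1,576.9479
Total = €6,919.1753

€6,919.18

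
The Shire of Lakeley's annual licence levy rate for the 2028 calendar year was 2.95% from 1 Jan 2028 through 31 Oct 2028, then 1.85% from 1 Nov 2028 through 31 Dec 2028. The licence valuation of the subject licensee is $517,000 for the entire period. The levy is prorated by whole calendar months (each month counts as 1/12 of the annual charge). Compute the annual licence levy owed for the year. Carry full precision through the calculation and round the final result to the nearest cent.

1 Jan – 31 Oct 2028: 10 months at 2.95% → $517,000 × 2.95% × 10/12 = $12,709.5833
1 Nov – 31 Dec 2028: 2 months at 1.85% → $517,000 × 1.85% × 2/12 = $1,594.0833
Total = $14,303.6667

$14,303.67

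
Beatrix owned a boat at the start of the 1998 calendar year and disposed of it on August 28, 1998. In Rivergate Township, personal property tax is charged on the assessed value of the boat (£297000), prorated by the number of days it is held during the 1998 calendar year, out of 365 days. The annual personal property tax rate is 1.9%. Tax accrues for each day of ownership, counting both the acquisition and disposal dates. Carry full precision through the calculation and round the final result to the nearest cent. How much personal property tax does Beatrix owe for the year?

Days held (January 1 – August 28, 1998): 240 out of 365
Tax = £297000 × 1.9% × 240/365 = £3710.4658

£3710.47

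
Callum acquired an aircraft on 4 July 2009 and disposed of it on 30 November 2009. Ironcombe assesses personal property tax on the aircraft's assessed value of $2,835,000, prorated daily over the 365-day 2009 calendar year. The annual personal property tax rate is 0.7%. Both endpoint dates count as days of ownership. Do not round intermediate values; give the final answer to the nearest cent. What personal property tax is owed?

Days held (4 July – 30 November 2009): 150 out of 365
Tax = $2,835,000 × 0.7% × 150/365 = $8,155.4795

$8,155.48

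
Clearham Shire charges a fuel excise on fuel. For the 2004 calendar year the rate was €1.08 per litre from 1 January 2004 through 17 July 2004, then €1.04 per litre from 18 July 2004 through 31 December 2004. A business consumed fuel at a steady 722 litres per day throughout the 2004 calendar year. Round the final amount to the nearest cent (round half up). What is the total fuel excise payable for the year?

1 January – 17 July 2004: 199 days × 722 litres/day = 143,678 litres at €1.08/litre → €155,172.24
18 July – 31 December 2004: 167 days × 722 litres/day = 120,574 litres at €1.04/litre → €125,396.96

€280,569.20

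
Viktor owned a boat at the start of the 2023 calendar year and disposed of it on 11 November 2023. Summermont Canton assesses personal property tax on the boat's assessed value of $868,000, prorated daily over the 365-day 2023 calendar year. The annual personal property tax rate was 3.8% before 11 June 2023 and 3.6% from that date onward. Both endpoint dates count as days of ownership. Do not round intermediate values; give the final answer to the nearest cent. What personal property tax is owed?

1 January – 10 June 2023: 161 days at 3.8% → $868,000 × 3.8% × 161/365 = $14,549.1068
11 June – 11 November 2023: 154 days at 3.6% → $868,000 × 3.6% × 154/365 = $13,184.0877
Total = $27,733.1945

$27,733.19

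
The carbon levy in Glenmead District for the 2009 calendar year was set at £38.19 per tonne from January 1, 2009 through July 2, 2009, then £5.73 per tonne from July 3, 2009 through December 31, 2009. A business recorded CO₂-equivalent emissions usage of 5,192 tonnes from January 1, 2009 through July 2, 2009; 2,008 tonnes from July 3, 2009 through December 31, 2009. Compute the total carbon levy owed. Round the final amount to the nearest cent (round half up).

January 1 – July 2, 2009: 5,192 tonnes at £38.19/tonne → £198,282.48
July 3 – December 31, 2009: 2,008 tonnes at £5.73/tonne → £11,505.84

£209,788.32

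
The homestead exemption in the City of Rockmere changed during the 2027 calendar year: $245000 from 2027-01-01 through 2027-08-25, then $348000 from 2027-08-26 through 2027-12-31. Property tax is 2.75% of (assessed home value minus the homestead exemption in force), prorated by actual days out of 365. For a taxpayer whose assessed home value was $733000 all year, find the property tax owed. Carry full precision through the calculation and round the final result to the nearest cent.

2027-01-01 to 2027-08-25: 237 days, exemption $245000 → ($733000 − $245000) × 2.75% × 237/365 = $8713.8082
2027-08-26 to 2027-12-31: 128 days, exemption $348000 → ($733000 − $348000) × 2.75% × 128/365 = $3712.8767
Total = $12426.6849

$12426.68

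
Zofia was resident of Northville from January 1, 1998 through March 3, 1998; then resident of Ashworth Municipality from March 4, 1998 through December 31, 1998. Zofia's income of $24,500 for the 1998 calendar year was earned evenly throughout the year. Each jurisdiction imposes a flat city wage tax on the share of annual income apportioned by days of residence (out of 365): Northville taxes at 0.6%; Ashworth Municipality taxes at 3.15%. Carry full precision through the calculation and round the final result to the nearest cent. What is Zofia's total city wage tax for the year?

Northville, January 1 – March 3, 1998: 62 days → $24,500 × 0.6% × 62/365 = $24.9699
Ashworth Municipality, March 4 – December 31, 1998: 303 days → $24,500 × 3.15% × 303/365 = $640.6582
Total = $665.6281

$665.63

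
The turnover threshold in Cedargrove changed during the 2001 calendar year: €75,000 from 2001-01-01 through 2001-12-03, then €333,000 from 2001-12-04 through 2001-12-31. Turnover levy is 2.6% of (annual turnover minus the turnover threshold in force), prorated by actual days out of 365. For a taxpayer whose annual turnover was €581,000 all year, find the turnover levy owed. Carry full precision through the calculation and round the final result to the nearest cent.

2001-01-01 to 2001-12-03: 337 days, exemption €75,000 → (€581,000 − €75,000) × 2.6% × 337/365 = €12,146.7726
2001-12-04 to 2001-12-31: 28 days, exemption €333,000 → (€581,000 − €333,000) × 2.6% × 28/365 = €494.6411
Total = €12,641.4137

€12,641.41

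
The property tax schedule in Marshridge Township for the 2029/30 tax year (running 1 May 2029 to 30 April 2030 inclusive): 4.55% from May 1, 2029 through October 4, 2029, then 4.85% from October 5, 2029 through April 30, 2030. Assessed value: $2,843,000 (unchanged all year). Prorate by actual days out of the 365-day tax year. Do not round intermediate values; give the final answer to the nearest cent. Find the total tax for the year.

$134,216.86

May 1 – October 4, 2029: 157 days at 4.55% → $2,843,000 × 4.55% × 157/365 = $55,641.0151
October 5, 2029 – April 30, 2030: 208 days at 4.85% → $2,843,000 × 4.85% × 208/365 = $78,575.8466
Total = $134,216.8616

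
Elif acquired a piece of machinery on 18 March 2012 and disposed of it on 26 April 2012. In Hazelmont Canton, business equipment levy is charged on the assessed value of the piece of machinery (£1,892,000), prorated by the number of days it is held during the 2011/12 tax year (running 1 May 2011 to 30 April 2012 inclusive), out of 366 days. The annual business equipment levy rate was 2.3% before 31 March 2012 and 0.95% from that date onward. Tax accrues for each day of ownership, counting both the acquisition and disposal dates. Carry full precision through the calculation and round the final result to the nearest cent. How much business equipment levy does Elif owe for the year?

£2,871.60

18 March – 30 March 2012: 13 days at 2.3% → £1,892,000 × 2.3% × 13/366 = £1,545.6503
31 March – 26 April 2012: 27 days at 0.95% → £1,892,000 × 0.95% × 27/366 = £1,325.9508
Total = £2,871.6011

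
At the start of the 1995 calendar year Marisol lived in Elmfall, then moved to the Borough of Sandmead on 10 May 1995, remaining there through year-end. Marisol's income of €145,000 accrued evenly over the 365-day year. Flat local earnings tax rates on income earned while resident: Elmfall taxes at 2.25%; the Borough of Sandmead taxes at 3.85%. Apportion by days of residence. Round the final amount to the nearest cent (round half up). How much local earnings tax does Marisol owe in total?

Elmfall, 1 January – 9 May 1995: 129 days → €145,000 × 2.25% × 129/365 = €1,153.0479
The Borough of Sandmead, 10 May – 31 December 1995: 236 days → €145,000 × 3.85% × 236/365 = €3,609.5068
Total = €4,762.5548

€4,762.55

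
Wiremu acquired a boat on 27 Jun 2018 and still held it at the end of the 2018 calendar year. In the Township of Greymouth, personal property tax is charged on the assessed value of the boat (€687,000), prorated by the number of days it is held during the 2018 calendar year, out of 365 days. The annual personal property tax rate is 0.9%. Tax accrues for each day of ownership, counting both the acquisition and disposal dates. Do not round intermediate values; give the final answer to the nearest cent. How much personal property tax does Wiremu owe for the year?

€3,184.67

Days held (27 Jun – 31 Dec 2018): 188 out of 365
Tax = €687,000 × 0.9% × 188/365 = €3,184.6685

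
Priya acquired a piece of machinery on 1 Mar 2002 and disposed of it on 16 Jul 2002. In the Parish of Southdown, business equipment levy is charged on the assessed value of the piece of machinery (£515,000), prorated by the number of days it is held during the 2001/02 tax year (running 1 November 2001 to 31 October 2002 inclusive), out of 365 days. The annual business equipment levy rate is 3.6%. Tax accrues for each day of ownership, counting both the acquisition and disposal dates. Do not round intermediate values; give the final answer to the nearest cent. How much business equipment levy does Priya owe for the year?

Days held (1 Mar – 16 Jul 2002): 138 out of 365
Tax = £515,000 × 3.6% × 138/365 = £7,009.6438

£7,009.64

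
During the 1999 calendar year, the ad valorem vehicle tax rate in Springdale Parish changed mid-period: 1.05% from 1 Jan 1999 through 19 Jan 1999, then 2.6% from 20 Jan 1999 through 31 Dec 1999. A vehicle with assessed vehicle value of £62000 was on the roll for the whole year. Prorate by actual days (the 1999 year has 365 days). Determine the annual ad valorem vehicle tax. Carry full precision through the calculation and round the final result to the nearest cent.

1 Jan – 19 Jan 1999: 19 days at 1.05% → £62000 × 1.05% × 19/365 = £33.8877
20 Jan – 31 Dec 1999: 346 days at 2.6% → £62000 × 2.6% × 346/365 = £1528.0877
Total = £1561.9753

£1561.98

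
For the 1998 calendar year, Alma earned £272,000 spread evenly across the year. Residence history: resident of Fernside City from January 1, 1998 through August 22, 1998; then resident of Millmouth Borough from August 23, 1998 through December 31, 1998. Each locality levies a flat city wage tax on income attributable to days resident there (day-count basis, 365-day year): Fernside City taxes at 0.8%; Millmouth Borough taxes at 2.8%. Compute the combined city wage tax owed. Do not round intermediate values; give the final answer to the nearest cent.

£4,128.44

Fernside City, January 1 – August 22, 1998: 234 days → £272,000 × 0.8% × 234/365 = £1,395.0247
Millmouth Borough, August 23 – December 31, 1998: 131 days → £272,000 × 2.8% × 131/365 = £2,733.4137
Total = £4,128.4384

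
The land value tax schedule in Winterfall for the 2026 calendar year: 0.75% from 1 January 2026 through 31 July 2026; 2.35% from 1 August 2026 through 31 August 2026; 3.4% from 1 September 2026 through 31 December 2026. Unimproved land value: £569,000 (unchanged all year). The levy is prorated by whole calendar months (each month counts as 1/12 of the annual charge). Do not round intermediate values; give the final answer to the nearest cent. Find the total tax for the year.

£10,052.33

1 January – 31 July 2026: 7 months at 0.75% → £569,000 × 0.75% × 7/12 = £2,489.3750
1 August – 31 August 2026: 1 month at 2.35% → £569,000 × 2.35% × 1/12 = £1,114.2917
1 September – 31 December 2026: 4 months at 3.4% → £569,000 × 3.4% × 4/12 = £6,448.6667
Total = £10,052.3333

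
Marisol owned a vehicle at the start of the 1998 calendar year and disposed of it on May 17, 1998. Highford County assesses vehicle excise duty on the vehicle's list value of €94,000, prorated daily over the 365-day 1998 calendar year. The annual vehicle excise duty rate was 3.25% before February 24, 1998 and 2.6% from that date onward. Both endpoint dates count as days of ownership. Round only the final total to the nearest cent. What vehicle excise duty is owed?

€1,007.73

January 1 – February 23, 1998: 54 days at 3.25% → €94,000 × 3.25% × 54/365 = €451.9726
February 24 – May 17, 1998: 83 days at 2.6% → €94,000 × 2.6% × 83/365 = €555.7589
Total = €1,007.7315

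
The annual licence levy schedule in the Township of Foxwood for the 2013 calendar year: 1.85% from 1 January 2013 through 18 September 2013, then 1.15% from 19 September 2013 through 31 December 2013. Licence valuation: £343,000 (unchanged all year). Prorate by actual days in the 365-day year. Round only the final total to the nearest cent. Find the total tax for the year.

1 January – 18 September 2013: 261 days at 1.85% → £343,000 × 1.85% × 261/365 = £4,537.4671
19 September – 31 December 2013: 104 days at 1.15% → £343,000 × 1.15% × 104/365 = £1,123.9123
Total = £5,661.3795

£5,661.38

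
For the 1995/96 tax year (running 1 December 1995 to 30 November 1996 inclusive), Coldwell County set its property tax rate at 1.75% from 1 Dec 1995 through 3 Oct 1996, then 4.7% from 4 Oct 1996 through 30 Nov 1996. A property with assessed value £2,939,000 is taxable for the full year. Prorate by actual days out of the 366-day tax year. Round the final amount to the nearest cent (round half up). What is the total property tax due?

1 Dec 1995 – 3 Oct 1996: 308 days at 1.75% → £2,939,000 × 1.75% × 308/366 = £43,281.9945
4 Oct – 30 Nov 1996: 58 days at 4.7% → £2,939,000 × 4.7% × 58/366 = £21,889.9290
Total = £65,171.9235

£65,171.92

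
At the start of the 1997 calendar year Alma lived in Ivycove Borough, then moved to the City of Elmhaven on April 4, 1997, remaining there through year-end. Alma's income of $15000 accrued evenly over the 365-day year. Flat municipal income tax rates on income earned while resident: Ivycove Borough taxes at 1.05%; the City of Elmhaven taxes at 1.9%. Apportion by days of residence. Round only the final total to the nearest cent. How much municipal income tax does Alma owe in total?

Ivycove Borough, January 1 – April 3, 1997: 93 days → $15000 × 1.05% × 93/365 = $40.1301
The City of Elmhaven, April 4 – December 31, 1997: 272 days → $15000 × 1.9% × 272/365 = $212.3836
Total = $252.5137

$252.51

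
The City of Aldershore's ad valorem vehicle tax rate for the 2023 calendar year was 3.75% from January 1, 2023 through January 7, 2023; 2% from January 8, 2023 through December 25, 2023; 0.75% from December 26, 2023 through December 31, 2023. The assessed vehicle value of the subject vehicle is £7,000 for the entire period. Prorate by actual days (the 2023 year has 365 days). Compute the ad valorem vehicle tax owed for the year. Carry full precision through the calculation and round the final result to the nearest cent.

January 1 – January 7, 2023: 7 days at 3.75% → £7,000 × 3.75% × 7/365 = £5.0342
January 8 – December 25, 2023: 352 days at 2% → £7,000 × 2% × 352/365 = £135.0137
December 26 – December 31, 2023: 6 days at 0.75% → £7,000 × 0.75% × 6/365 = £0.8630
Total = £140.9110

£140.91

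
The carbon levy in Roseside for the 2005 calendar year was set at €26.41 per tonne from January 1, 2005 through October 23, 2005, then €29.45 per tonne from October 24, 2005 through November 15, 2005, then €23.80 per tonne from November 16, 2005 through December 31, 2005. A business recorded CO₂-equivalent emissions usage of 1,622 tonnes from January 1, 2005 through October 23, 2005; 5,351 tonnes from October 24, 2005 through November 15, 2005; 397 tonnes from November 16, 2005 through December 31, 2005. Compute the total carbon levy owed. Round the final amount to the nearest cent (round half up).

€209,872.57

January 1 – October 23, 2005: 1,622 tonnes at €26.41/tonne → €42,837.02
October 24 – November 15, 2005: 5,351 tonnes at €29.45/tonne → €157,586.95
November 16 – December 31, 2005: 397 tonnes at €23.80/tonne → €9,448.60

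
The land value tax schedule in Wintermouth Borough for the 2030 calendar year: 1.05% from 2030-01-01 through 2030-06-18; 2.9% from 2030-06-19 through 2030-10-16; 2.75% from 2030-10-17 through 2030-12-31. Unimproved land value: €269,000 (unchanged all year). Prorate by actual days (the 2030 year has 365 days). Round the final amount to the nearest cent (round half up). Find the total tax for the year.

2030-01-01 to 2030-06-18: 169 days at 1.05% → €269,000 × 1.05% × 169/365 = €1,307.7822
2030-06-19 to 2030-10-16: 120 days at 2.9% → €269,000 × 2.9% × 120/365 = €2,564.7123
2030-10-17 to 2030-12-31: 76 days at 2.75% → €269,000 × 2.75% × 76/365 = €1,540.3014
Total = €5,412.7959

€5,412.80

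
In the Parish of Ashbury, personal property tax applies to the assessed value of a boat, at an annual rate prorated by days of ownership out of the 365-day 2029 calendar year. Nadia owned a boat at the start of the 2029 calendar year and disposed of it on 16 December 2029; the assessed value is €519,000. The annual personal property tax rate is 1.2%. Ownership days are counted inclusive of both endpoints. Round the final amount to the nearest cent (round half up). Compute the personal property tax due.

Days held (1 January – 16 December 2029): 350 out of 365
Tax = €519,000 × 1.2% × 350/365 = €5,972.0548

€5,972.05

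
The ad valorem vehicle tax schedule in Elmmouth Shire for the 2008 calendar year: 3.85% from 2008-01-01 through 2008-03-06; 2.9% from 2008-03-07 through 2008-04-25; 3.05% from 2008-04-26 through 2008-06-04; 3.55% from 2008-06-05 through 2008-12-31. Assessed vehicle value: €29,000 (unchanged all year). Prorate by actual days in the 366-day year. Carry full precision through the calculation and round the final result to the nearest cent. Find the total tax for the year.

€1,003.59

2008-01-01 to 2008-03-06: 66 days at 3.85% → €29,000 × 3.85% × 66/366 = €201.3361
2008-03-07 to 2008-04-25: 50 days at 2.9% → €29,000 × 2.9% × 50/366 = €114.8907
2008-04-26 to 2008-06-04: 40 days at 3.05% → €29,000 × 3.05% × 40/366 = €96.6667
2008-06-05 to 2008-12-31: 210 days at 3.55% → €29,000 × 3.55% × 210/366 = €590.6967
Total = €1,003.5902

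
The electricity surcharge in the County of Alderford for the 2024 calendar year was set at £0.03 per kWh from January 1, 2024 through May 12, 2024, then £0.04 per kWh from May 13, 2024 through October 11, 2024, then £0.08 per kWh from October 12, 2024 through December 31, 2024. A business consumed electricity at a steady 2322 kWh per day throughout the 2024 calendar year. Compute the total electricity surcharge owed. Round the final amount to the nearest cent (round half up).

January 1 – May 12, 2024: 133 days × 2322 kWh/day = 308,826 kWh at £0.03/kWh → £9,264.78
May 13 – October 11, 2024: 152 days × 2322 kWh/day = 352,944 kWh at £0.04/kWh → £14,117.76
October 12 – December 31, 2024: 81 days × 2322 kWh/day = 188,082 kWh at £0.08/kWh → £15,046.56

£38,429.10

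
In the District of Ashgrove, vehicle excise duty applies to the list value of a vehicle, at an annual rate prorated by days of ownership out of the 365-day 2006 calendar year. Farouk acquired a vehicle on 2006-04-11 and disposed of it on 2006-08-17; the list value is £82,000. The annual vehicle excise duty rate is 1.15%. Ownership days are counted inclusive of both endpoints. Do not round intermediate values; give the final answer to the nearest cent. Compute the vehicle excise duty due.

£333.28

Days held (2006-04-11 to 2006-08-17): 129 out of 365
Tax = £82,000 × 1.15% × 129/365 = £333.2795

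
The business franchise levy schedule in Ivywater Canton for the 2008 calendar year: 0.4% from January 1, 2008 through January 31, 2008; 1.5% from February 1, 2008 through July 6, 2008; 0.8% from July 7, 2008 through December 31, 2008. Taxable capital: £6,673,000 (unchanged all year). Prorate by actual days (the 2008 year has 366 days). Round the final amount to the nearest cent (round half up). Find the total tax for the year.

£71,160.43

January 1 – January 31, 2008: 31 days at 0.4% → £6,673,000 × 0.4% × 31/366 = £2,260.7978
February 1 – July 6, 2008: 157 days at 1.5% → £6,673,000 × 1.5% × 157/366 = £42,936.9262
July 7 – December 31, 2008: 178 days at 0.8% → £6,673,000 × 0.8% × 178/366 = £25,962.7104
Total = £71,160.4344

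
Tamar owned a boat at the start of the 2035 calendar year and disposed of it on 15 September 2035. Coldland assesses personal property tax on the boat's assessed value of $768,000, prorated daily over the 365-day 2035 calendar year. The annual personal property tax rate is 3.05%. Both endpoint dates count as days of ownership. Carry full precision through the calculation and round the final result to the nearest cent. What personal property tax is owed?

Days held (1 January – 15 September 2035): 258 out of 365
Tax = $768,000 × 3.05% × 258/365 = $16,557.2384

$16,557.24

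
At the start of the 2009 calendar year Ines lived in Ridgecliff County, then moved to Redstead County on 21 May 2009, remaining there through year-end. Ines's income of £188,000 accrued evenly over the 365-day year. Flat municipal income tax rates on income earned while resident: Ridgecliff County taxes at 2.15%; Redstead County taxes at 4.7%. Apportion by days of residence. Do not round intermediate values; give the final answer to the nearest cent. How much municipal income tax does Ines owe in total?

Ridgecliff County, 1 January – 20 May 2009: 140 days → £188,000 × 2.15% × 140/365 = £1,550.3562
Redstead County, 21 May – 31 December 2009: 225 days → £188,000 × 4.7% × 225/365 = £5,446.8493
Total = £6,997.2055

£6,997.21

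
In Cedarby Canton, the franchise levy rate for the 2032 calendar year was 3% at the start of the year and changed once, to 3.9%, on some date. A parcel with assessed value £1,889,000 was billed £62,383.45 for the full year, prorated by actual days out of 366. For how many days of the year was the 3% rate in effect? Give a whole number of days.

Let d = days at the first rate; then 366 − d days at the second rate.
£1,889,000 × [3%·d + 3.9%·(366−d)] / 366 = £62,383.45
Solving gives d = 243, so the new rate took effect on 31 Aug 2032.

243 days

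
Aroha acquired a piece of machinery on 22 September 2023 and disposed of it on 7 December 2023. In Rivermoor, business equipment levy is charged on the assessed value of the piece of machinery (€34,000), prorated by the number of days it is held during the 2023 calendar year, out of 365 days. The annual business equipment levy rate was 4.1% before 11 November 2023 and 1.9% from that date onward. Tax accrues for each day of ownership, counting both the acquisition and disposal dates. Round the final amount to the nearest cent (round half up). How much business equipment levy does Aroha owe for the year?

22 September – 10 November 2023: 50 days at 4.1% → €34,000 × 4.1% × 50/365 = €190.9589
11 November – 7 December 2023: 27 days at 1.9% → €34,000 × 1.9% × 27/365 = €47.7863
Total = €238.7452

€238.75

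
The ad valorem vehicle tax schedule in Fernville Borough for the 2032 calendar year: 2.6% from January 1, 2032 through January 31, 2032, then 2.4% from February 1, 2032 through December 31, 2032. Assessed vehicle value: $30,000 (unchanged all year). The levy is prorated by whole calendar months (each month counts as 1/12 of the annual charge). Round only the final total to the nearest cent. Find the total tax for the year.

January 1 – January 31, 2032: 1 month at 2.6% → $30,000 × 2.6% × 1/12 = $65.0000
February 1 – December 31, 2032: 11 months at 2.4% → $30,000 × 2.4% × 11/12 = $660.0000
Total = $725.0000

$725.00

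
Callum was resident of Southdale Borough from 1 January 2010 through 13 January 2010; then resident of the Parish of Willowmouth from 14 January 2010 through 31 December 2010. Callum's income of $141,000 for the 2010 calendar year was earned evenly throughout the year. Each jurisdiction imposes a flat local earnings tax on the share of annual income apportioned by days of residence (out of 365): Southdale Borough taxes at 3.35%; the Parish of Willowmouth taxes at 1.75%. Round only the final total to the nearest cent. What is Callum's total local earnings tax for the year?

$2,547.85

Southdale Borough, 1 January – 13 January 2010: 13 days → $141,000 × 3.35% × 13/365 = $168.2342
The Parish of Willowmouth, 14 January – 31 December 2010: 352 days → $141,000 × 1.75% × 352/365 = $2,379.6164
Total = $2,547.8507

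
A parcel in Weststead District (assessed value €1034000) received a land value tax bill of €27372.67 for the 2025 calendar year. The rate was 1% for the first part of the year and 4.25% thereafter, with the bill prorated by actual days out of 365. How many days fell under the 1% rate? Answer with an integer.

180 days

Let d = days at the first rate; then 365 − d days at the second rate.
€1034000 × [1%·d + 4.25%·(365−d)] / 365 = €27372.67
Solving gives d = 180, so the new rate took effect on June 30, 2025.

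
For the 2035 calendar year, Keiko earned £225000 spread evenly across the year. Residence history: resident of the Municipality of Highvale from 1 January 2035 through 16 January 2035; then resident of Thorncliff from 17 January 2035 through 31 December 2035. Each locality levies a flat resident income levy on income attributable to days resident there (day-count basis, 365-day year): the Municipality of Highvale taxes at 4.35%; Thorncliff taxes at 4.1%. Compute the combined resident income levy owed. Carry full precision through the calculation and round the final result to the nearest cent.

The Municipality of Highvale, 1 January – 16 January 2035: 16 days → £225000 × 4.35% × 16/365 = £429.0411
Thorncliff, 17 January – 31 December 2035: 349 days → £225000 × 4.1% × 349/365 = £8820.6164
Total = £9249.6575

£9249.66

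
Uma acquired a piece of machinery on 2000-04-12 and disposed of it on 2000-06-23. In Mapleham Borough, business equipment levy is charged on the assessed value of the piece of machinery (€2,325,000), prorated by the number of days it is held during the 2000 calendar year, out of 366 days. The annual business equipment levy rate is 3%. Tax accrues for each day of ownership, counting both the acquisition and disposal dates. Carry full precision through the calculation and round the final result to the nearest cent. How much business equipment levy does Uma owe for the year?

Days held (2000-04-12 to 2000-06-23): 73 out of 366
Tax = €2,325,000 × 3% × 73/366 = €13,911.8852

€13,911.89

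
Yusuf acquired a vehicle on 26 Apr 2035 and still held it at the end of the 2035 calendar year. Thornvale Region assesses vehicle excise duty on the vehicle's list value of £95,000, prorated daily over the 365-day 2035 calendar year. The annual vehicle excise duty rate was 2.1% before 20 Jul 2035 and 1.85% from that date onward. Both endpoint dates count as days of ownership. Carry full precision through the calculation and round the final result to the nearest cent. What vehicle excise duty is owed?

£1,259.08

26 Apr – 19 Jul 2035: 85 days at 2.1% → £95,000 × 2.1% × 85/365 = £464.5890
20 Jul – 31 Dec 2035: 165 days at 1.85% → £95,000 × 1.85% × 165/365 = £794.4863
Total = £1,259.0753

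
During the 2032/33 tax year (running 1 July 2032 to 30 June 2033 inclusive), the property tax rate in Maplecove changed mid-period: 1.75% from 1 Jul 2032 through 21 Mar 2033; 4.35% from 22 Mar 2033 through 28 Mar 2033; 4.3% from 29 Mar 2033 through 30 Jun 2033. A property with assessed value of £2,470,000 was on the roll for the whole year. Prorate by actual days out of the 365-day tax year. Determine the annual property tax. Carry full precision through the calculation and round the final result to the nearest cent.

£60,677.41

1 Jul 2032 – 21 Mar 2033: 264 days at 1.75% → £2,470,000 × 1.75% × 264/365 = £31,264.1096
22 Mar – 28 Mar 2033: 7 days at 4.35% → £2,470,000 × 4.35% × 7/365 = £2,060.5890
29 Mar – 30 Jun 2033: 94 days at 4.3% → £2,470,000 × 4.3% × 94/365 = £27,352.7123
Total = £60,677.4110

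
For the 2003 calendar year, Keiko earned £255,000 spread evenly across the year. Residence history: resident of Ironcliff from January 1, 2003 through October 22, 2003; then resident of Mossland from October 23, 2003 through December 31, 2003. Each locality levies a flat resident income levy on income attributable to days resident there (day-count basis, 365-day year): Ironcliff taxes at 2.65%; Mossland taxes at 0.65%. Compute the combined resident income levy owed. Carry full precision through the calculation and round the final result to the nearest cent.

£5,779.42

Ironcliff, January 1 – October 22, 2003: 295 days → £255,000 × 2.65% × 295/365 = £5,461.5411
Mossland, October 23 – December 31, 2003: 70 days → £255,000 × 0.65% × 70/365 = £317.8767
Total = £5,779.4178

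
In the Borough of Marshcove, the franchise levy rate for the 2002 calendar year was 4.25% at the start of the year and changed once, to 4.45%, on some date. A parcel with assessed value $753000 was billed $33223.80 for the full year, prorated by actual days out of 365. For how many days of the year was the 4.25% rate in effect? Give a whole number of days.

Let d = days at the first rate; then 365 − d days at the second rate.
$753000 × [4.25%·d + 4.45%·(365−d)] / 365 = $33223.80
Solving gives d = 69, so the new rate took effect on March 11, 2002.

69 days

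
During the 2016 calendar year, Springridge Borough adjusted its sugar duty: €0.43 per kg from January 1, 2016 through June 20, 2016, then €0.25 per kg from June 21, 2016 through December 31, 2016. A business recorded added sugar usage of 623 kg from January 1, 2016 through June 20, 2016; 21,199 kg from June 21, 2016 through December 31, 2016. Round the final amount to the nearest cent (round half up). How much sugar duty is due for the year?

€5,567.64

January 1 – June 20, 2016: 623 kg at €0.43/kg → €267.89
June 21 – December 31, 2016: 21,199 kg at €0.25/kg → €5,299.75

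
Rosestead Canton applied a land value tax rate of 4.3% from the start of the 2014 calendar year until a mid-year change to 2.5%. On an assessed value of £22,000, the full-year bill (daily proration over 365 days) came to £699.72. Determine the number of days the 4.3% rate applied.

138 days

Let d = days at the first rate; then 365 − d days at the second rate.
£22,000 × [4.3%·d + 2.5%·(365−d)] / 365 = £699.72
Solving gives d = 138, so the new rate took effect on May 19, 2014.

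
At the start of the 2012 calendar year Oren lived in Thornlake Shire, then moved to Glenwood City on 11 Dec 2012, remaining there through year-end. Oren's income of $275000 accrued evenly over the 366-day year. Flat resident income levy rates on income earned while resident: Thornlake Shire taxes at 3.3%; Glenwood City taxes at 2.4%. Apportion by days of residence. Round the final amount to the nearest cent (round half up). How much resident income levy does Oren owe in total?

$8932.99

Thornlake Shire, 1 Jan – 10 Dec 2012: 345 days → $275000 × 3.3% × 345/366 = $8554.3033
Glenwood City, 11 Dec – 31 Dec 2012: 21 days → $275000 × 2.4% × 21/366 = $378.6885
Total = $8932.9918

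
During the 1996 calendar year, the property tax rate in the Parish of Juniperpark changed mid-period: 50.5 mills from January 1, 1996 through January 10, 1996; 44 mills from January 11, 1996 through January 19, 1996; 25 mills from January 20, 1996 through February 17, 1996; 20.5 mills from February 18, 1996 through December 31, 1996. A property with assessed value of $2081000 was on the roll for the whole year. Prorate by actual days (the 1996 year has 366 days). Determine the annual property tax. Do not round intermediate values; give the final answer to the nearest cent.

January 1 – January 10, 1996: 10 days at 50.5 mills → $2081000 × 5.05% × 10/366 = $2871.3251
January 11 – January 19, 1996: 9 days at 44 mills → $2081000 × 4.4% × 9/366 = $2251.5738
January 20 – February 17, 1996: 29 days at 25 mills → $2081000 × 2.5% × 29/366 = $4122.1995
February 18 – December 31, 1996: 318 days at 20.5 mills → $2081000 × 2.05% × 318/366 = $37065.6803
Total = $46310.7787

$46310.78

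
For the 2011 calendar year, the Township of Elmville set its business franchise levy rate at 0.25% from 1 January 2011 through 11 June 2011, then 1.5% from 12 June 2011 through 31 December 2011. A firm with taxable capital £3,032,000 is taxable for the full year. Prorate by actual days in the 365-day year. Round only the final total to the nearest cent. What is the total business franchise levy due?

£28,658.63

1 January – 11 June 2011: 162 days at 0.25% → £3,032,000 × 0.25% × 162/365 = £3,364.2740
12 June – 31 December 2011: 203 days at 1.5% → £3,032,000 × 1.5% × 203/365 = £25,294.3562
Total = £28,658.6301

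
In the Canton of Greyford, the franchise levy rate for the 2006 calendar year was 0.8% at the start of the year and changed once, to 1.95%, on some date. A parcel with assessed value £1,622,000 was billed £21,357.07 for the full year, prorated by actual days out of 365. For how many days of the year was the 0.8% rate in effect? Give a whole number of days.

201 days

Let d = days at the first rate; then 365 − d days at the second rate.
£1,622,000 × [0.8%·d + 1.95%·(365−d)] / 365 = £21,357.07
Solving gives d = 201, so the new rate took effect on July 21, 2006.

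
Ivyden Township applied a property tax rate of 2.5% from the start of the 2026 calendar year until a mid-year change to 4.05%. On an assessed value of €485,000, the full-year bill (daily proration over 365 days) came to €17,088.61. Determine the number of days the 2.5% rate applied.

124 days

Let d = days at the first rate; then 365 − d days at the second rate.
€485,000 × [2.5%·d + 4.05%·(365−d)] / 365 = €17,088.61
Solving gives d = 124, so the new rate took effect on 5 May 2026.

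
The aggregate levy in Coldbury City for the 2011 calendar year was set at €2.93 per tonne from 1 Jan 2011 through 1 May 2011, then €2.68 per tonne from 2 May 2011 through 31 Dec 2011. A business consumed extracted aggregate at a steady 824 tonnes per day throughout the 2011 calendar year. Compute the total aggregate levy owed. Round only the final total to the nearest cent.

1 Jan – 1 May 2011: 121 days × 824 tonnes/day = 99,704 tonnes at €2.93/tonne → €292132.72
2 May – 31 Dec 2011: 244 days × 824 tonnes/day = 201,056 tonnes at €2.68/tonne → €538830.08

€830962.80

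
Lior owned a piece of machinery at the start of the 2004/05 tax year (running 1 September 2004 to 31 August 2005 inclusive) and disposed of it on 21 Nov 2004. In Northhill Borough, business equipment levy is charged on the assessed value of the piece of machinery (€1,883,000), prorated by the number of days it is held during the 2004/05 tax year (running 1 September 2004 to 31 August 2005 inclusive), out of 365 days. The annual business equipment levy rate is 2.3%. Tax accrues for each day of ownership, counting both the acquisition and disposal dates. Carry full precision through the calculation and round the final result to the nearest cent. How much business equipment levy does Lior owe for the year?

Days held (1 Sep – 21 Nov 2004): 82 out of 365
Tax = €1,883,000 × 2.3% × 82/365 = €9,729.6932

€9,729.69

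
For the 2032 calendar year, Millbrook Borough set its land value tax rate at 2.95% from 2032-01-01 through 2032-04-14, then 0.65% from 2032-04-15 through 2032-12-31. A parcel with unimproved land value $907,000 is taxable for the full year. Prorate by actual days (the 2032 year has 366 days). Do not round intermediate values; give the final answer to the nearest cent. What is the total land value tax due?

$11,880.21

2032-01-01 to 2032-04-14: 105 days at 2.95% → $907,000 × 2.95% × 105/366 = $7,676.0451
2032-04-15 to 2032-12-31: 261 days at 0.65% → $907,000 × 0.65% × 261/366 = $4,204.1680
Total = $11,880.2131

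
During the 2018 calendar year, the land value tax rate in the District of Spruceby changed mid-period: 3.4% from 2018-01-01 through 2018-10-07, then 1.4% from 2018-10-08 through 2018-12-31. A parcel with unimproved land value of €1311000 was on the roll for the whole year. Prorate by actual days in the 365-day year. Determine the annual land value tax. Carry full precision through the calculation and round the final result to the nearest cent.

€38467.97

2018-01-01 to 2018-10-07: 280 days at 3.4% → €1311000 × 3.4% × 280/365 = €34193.7534
2018-10-08 to 2018-12-31: 85 days at 1.4% → €1311000 × 1.4% × 85/365 = €4274.2192
Total = €38467.9726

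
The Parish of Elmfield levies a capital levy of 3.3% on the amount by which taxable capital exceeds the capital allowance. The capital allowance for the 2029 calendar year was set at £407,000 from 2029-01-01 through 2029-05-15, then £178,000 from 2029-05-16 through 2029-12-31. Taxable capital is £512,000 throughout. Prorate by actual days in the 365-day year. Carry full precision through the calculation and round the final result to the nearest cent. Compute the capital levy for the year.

2029-01-01 to 2029-05-15: 135 days, exemption £407,000 → (£512,000 − £407,000) × 3.3% × 135/365 = £1,281.5753
2029-05-16 to 2029-12-31: 230 days, exemption £178,000 → (£512,000 − £178,000) × 3.3% × 230/365 = £6,945.3699
Total = £8,226.9452

£8,226.95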